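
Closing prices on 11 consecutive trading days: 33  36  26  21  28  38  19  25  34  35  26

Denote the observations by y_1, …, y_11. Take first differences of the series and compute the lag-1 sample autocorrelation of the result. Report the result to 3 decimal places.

-0.234

First differences Δy: 3, -10, -5, 7, 10, -19, 6, 9, 1, -9
Mean of differences = -0.7000
Numerator Σ(Δy_t−Δȳ)(Δy_{t+1}−Δȳ) = -196.1900
Denominator Σ(Δy_t−Δȳ)² = 838.1000
r_1(Δy) = -196.1900 / 838.1000 = -0.234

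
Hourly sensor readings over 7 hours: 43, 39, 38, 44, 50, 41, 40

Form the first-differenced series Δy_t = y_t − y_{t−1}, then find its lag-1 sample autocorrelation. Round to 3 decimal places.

-0.060

First differences Δy: -4, -1, 6, 6, -9, -1
Mean of differences = -0.5000
Numerator Σ(Δy_t−Δȳ)(Δy_{t+1}−Δȳ) = -10.2500
Denominator Σ(Δy_t−Δȳ)² = 169.5000
r_1(Δy) = -10.2500 / 169.5000 = -0.060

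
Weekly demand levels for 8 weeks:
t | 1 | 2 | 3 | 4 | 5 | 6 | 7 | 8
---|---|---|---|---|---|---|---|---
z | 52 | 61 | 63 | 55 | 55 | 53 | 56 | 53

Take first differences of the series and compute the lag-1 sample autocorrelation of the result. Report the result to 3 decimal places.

First differences Δz: 9, 2, -8, 0, -2, 3, -3
Mean of differences = 0.1429
Numerator Σ(Δz_t−Δz̄)(Δz_{t+1}−Δz̄) = -12.3061
Denominator Σ(Δz_t−Δz̄)² = 170.8571
r_1(Δz) = -12.3061 / 170.8571 = -0.072

-0.072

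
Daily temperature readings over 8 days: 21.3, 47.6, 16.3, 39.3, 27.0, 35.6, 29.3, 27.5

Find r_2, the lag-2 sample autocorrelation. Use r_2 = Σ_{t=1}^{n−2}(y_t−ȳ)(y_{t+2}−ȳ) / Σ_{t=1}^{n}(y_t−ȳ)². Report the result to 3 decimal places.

0.517

Mean ȳ = (21.3 + 47.6 + 16.3 + 39.3 + 27.0 + 35.6 + 29.3 + 27.5)/8 = 30.4875
Deviations from mean: -9.1875, 17.1125, -14.1875, 8.8125, -3.4875, 5.1125, -1.1875, -2.9875
Numerator Σ_{t=1}^{6}(y_t−ȳ)(y_{t+2}−ȳ) = 364.5522
Denominator Σ(y_t−ȳ)² = 704.8288
r_2 = 364.5522 / 704.8288 = 0.517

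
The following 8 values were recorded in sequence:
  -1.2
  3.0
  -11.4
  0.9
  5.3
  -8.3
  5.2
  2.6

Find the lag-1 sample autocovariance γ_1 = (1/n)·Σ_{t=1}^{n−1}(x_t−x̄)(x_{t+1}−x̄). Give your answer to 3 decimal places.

-14.968

Mean x̄ = (-1.2 + 3.0 − 11.4 + 0.9 + 5.3 − 8.3 + 5.2 + 2.6)/8 = -0.4875
Σ_{t=1}^{7}(x_t−x̄)(x_{t+1}−x̄) = -119.7414
γ_1 = -119.7414 / 8 = -14.968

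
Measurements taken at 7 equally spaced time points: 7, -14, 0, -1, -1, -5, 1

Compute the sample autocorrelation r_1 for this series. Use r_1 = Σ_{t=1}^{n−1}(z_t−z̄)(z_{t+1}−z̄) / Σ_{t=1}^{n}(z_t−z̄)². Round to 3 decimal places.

-0.560

Mean z̄ = (7 − 14 + 0 − 1 − 1 − 5 + 1)/7 = -1.8571
Numerator Σ_{t=1}^{6}(z_t−z̄)(z_{t+1}−z̄) = -139.4490
Denominator Σ(z_t−z̄)² = 248.8571
r_1 = -139.4490 / 248.8571 = -0.560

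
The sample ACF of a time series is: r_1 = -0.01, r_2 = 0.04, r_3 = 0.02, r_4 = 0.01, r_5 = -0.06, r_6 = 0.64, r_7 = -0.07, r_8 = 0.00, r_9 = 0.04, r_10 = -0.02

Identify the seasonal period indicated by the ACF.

6

The largest autocorrelation is r_6 = 0.64; the remaining lags stay at or below 0.04.
The dominant spike at lag 6 indicates a seasonal period of 6.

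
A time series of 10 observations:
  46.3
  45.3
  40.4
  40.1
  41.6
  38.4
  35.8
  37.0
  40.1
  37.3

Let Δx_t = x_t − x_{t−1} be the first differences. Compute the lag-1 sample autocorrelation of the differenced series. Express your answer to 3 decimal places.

First differences Δx: -1.0, -4.9, -0.3, 1.5, -3.2, -2.6, 1.2, 3.1, -2.8
Mean of differences = -1.0000
Numerator Σ(Δx_t−Δx̄)(Δx_{t+1}−Δx̄) = -4.8400
Denominator Σ(Δx_t−Δx̄)² = 54.2400
r_1(Δx) = -4.8400 / 54.2400 = -0.089

-0.089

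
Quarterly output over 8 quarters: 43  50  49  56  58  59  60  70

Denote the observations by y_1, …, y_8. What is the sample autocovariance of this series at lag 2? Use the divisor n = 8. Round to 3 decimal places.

15.746

Mean ȳ = (43 + 50 + 49 + 56 + 58 + 59 + 60 + 70)/8 = 55.6250
Σ_{t=1}^{6}(y_t−ȳ)(y_{t+2}−ȳ) = 125.9688
γ_2 = 125.9688 / 8 = 15.746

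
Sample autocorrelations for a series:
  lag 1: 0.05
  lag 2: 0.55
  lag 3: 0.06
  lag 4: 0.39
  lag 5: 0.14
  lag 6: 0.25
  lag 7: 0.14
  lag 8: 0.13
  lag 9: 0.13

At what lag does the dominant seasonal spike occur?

The largest autocorrelation is r_2 = 0.55, with weaker echoes at lags 4 (0.39) and 6 (0.25); the remaining lags stay at or below 0.14.
The dominant spike at lag 2 indicates a seasonal period of 2.

2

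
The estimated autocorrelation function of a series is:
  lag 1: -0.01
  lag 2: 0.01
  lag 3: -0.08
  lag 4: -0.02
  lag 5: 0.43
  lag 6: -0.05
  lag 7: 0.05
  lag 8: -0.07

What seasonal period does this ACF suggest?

The largest autocorrelation is r_5 = 0.43; the remaining lags stay at or below 0.05.
The dominant spike at lag 5 indicates a seasonal period of 5.

5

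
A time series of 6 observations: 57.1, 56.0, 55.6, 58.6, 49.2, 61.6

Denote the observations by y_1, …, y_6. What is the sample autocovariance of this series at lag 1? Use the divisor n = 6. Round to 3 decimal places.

-9.219

Mean ȳ = (57.1 + 56.0 + 55.6 + 58.6 + 49.2 + 61.6)/6 = 56.3500
Σ_{t=1}^{5}(y_t−ȳ)(y_{t+1}−ȳ) = -55.3125
γ_1 = -55.3125 / 6 = -9.219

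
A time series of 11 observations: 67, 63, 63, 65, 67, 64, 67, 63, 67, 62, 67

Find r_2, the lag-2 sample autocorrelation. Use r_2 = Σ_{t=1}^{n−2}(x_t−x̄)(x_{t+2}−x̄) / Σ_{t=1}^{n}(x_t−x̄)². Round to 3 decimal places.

0.286

Mean x̄ = (67 + 63 + 63 + 65 + 67 + 64 + 67 + 63 + 67 + 62 + 67)/11 = 65.0000
Numerator Σ_{t=1}^{9}(x_t−x̄)(x_{t+2}−x̄) = 12.0000
Denominator Σ(x_t−x̄)² = 42.0000
r_2 = 12.0000 / 42.0000 = 0.286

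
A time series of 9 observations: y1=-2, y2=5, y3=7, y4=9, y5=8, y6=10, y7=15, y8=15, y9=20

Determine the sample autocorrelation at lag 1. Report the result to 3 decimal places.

Mean ȳ = (-2 + 5 + 7 + 9 + 8 + 10 + 15 + 15 + 20)/9 = 9.6667
Numerator Σ_{t=1}^{8}(y_t−ȳ)(y_{t+1}−ȳ) = 154.5556
Denominator Σ(y_t−ȳ)² = 332.0000
r_1 = 154.5556 / 332.0000 = 0.466

0.466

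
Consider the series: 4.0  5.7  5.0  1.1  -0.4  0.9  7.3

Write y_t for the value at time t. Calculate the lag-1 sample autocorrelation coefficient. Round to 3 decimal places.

Mean ȳ = (4.0 + 5.7 + 5.0 + 1.1 − 0.4 + 0.9 + 7.3)/7 = 3.3714
Deviations from mean: 0.6286, 2.3286, 1.6286, -2.2714, -3.7714, -2.4714, 3.9286
Numerator Σ_{t=1}^{6}(y_t−ȳ)(y_{t+1}−ȳ) = 9.7349
Denominator Σ(y_t−ȳ)² = 49.3943
r_1 = 9.7349 / 49.3943 = 0.197

0.197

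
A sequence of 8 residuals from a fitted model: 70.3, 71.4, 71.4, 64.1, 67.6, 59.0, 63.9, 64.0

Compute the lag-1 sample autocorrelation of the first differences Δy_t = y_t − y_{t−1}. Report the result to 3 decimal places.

-0.659

First differences Δy: 1.1, 0.0, -7.3, 3.5, -8.6, 4.9, 0.1
Mean of differences = -0.9000
Numerator Σ(Δy_t−Δȳ)(Δy_{t+1}−Δȳ) = -104.8600
Denominator Σ(Δy_t−Δȳ)² = 159.0600
r_1(Δy) = -104.8600 / 159.0600 = -0.659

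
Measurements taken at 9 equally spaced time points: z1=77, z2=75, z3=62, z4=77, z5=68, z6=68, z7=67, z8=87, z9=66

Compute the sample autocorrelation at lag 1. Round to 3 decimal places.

Mean z̄ = (77 + 75 + 62 + 77 + 68 + 68 + 67 + 87 + 66)/9 = 71.8889
Numerator Σ_{t=1}^{8}(z_t−z̄)(z_{t+1}−z̄) = -214.0123
Denominator Σ(z_t−z̄)² = 476.8889
r_1 = -214.0123 / 476.8889 = -0.449

-0.449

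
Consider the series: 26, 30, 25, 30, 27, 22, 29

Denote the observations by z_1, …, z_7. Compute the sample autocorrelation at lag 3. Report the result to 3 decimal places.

Mean z̄ = (26 + 30 + 25 + 30 + 27 + 22 + 29)/7 = 27.0000
Deviations from mean: -1.0000, 3.0000, -2.0000, 3.0000, 0.0000, -5.0000, 2.0000
Numerator Σ_{t=1}^{4}(z_t−z̄)(z_{t+3}−z̄) = 13.0000
Denominator Σ(z_t−z̄)² = 52.0000
r_3 = 13.0000 / 52.0000 = 0.250

0.250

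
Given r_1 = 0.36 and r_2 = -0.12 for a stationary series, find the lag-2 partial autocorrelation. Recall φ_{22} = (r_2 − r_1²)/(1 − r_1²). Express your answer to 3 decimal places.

φ_{22} = (r_2 − r_1²) / (1 − r_1²)
r_1² = (0.36)² = 0.1296
Numerator = -0.12 − 0.1296 = -0.2496; denominator = 1 − 0.1296 = 0.8704
φ_{22} = -0.2496 / 0.8704 = -0.287

-0.287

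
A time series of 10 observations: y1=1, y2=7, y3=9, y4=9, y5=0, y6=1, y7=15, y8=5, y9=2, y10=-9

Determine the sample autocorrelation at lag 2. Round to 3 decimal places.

Mean ȳ = (1 + 7 + 9 + 9 + 0 + 1 + 15 + 5 + 2 − 9)/10 = 4.0000
Numerator Σ_{t=1}^{8}(y_t−ȳ)(y_{t+2}−ȳ) = -117.0000
Denominator Σ(y_t−ȳ)² = 388.0000
r_2 = -117.0000 / 388.0000 = -0.302

-0.302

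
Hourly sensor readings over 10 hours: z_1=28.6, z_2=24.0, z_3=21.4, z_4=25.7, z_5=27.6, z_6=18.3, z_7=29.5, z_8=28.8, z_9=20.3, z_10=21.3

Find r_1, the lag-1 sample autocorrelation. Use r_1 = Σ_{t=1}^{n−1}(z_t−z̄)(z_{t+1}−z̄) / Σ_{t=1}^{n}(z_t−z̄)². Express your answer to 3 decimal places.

Mean z̄ = (28.6 + 24.0 + 21.4 + 25.7 + 27.6 + 18.3 + 29.5 + 28.8 + 20.3 + 21.3)/10 = 24.5500
Numerator Σ_{t=1}^{9}(z_t−z̄)(z_{t+1}−z̄) = -33.8225
Denominator Σ(z_t−z̄)² = 147.5050
r_1 = -33.8225 / 147.5050 = -0.229

-0.229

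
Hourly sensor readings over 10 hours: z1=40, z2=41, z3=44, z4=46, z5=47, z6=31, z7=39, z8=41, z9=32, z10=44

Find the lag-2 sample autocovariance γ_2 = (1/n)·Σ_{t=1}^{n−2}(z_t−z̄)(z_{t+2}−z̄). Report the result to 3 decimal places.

Mean z̄ = (40 + 41 + 44 + 46 + 47 + 31 + 39 + 41 + 32 + 44)/10 = 40.5000
Σ_{t=1}^{8}(z_t−z̄)(z_{t+2}−z̄) = -28.5000
γ_2 = -28.5000 / 10 = -2.850

-2.850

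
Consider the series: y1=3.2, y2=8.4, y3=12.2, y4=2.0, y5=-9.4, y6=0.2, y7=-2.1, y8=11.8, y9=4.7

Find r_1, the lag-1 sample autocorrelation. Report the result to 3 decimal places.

0.189

Mean ȳ = (3.2 + 8.4 + 12.2 + 2.0 − 9.4 + 0.2 − 2.1 + 11.8 + 4.7)/9 = 3.4444
Numerator Σ_{t=1}^{8}(y_t−ȳ)(y_{t+1}−ȳ) = 71.9091
Denominator Σ(y_t−ȳ)² = 381.0022
r_1 = 71.9091 / 381.0022 = 0.189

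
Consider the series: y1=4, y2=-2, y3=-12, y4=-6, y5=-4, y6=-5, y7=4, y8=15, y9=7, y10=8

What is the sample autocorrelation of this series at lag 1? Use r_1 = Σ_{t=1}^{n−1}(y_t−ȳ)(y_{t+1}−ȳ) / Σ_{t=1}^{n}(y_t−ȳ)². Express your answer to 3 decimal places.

0.571

Mean ȳ = (4 − 2 − 12 − 6 − 4 − 5 + 4 + 15 + 7 + 8)/10 = 0.9000
Numerator Σ_{t=1}^{9}(y_t−ȳ)(y_{t+1}−ȳ) = 334.8900
Denominator Σ(y_t−ȳ)² = 586.9000
r_1 = 334.8900 / 586.9000 = 0.571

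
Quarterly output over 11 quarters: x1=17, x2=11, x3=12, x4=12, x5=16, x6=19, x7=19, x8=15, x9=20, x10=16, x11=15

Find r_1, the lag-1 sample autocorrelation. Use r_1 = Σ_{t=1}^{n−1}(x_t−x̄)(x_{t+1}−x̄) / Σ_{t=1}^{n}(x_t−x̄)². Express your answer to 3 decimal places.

0.339

Mean x̄ = (17 + 11 + 12 + 12 + 16 + 19 + 19 + 15 + 20 + 16 + 15)/11 = 15.6364
Numerator Σ_{t=1}^{10}(x_t−x̄)(x_{t+1}−x̄) = 31.4132
Denominator Σ(x_t−x̄)² = 92.5455
r_1 = 31.4132 / 92.5455 = 0.339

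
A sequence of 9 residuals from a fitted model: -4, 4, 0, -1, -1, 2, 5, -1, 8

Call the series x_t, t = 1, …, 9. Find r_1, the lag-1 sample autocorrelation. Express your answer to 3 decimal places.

-0.290

Mean x̄ = (-4 + 4 + 0 − 1 − 1 + 2 + 5 − 1 + 8)/9 = 1.3333
Numerator Σ_{t=1}^{8}(x_t−x̄)(x_{t+1}−x̄) = -32.4444
Denominator Σ(x_t−x̄)² = 112.0000
r_1 = -32.4444 / 112.0000 = -0.290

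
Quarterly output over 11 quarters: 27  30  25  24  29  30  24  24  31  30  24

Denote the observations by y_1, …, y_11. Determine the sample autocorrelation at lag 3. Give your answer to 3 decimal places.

Mean ȳ = (27 + 30 + 25 + 24 + 29 + 30 + 24 + 24 + 31 + 30 + 24)/11 = 27.0909
Numerator Σ_{t=1}^{8}(y_t−ȳ)(y_{t+3}−ȳ) = 15.3388
Denominator Σ(y_t−ȳ)² = 86.9091
r_3 = 15.3388 / 86.9091 = 0.176

0.176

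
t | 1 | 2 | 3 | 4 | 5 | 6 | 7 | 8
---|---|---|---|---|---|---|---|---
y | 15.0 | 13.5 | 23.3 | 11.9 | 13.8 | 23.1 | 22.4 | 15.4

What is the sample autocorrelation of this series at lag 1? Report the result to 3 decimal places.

Mean ȳ = (15.0 + 13.5 + 23.3 + 11.9 + 13.8 + 23.1 + 22.4 + 15.4)/8 = 17.3000
Deviations from mean: -2.3000, -3.8000, 6.0000, -5.4000, -3.5000, 5.8000, 5.1000, -1.9000
Σ(y_t−ȳ)(y_{t+1}−ȳ) = (8.7400) + (-22.8000) + (-32.4000) + (18.9000) + (-20.3000) + (29.5800) + (-9.6900) = -27.9700
Denominator Σ(y_t−ȳ)² = 160.4000
r_1 = -27.9700 / 160.4000 = -0.174

-0.174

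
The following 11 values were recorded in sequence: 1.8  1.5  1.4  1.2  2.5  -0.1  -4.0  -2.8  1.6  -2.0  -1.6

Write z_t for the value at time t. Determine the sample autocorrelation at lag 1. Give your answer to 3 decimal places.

Mean z̄ = (1.8 + 1.5 + 1.4 + 1.2 + 2.5 − 0.1 − 4.0 − 2.8 + 1.6 − 2.0 − 1.6)/11 = -0.0455
Numerator Σ_{t=1}^{10}(z_t−z̄)(z_{t+1}−z̄) = 16.3161
Denominator Σ(z_t−z̄)² = 48.0873
r_1 = 16.3161 / 48.0873 = 0.339

0.339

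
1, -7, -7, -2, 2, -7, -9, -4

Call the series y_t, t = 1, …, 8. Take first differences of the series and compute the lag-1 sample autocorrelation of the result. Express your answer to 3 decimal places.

-0.047

First differences Δy: -8, 0, 5, 4, -9, -2, 5
Mean of differences = -0.7143
Numerator Σ(Δy_t−Δȳ)(Δy_{t+1}−Δȳ) = -9.9388
Denominator Σ(Δy_t−Δȳ)² = 211.4286
r_1(Δy) = -9.9388 / 211.4286 = -0.047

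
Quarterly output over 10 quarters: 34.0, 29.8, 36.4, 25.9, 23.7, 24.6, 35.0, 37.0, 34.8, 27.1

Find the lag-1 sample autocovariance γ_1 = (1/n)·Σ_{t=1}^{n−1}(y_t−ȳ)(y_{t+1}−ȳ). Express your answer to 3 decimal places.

Mean ȳ = (34.0 + 29.8 + 36.4 + 25.9 + 23.7 + 24.6 + 35.0 + 37.0 + 34.8 + 27.1)/10 = 30.8300
Σ_{t=1}^{9}(y_t−ȳ)(y_{t+1}−ȳ) = 52.5451
γ_1 = 52.5451 / 10 = 5.255

5.255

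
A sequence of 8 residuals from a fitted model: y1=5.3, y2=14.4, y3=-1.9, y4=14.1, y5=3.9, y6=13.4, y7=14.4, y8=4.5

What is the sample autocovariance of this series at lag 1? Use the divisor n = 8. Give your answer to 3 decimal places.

Mean ȳ = (5.3 + 14.4 − 1.9 + 14.1 + 3.9 + 13.4 + 14.4 + 4.5)/8 = 8.5125
Deviations: -3.2125, 5.8875, -10.4125, 5.5875, -4.6125, 4.8875, 5.8875, -4.0125
Σ_{t=1}^{7}(y_t−ȳ)(y_{t+1}−ȳ) = -181.5614
γ_1 = -181.5614 / 8 = -22.695

-22.695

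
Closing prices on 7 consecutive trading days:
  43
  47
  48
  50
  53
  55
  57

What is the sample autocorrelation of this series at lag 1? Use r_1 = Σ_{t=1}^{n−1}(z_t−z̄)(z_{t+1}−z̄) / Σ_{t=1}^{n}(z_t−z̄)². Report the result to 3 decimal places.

Mean z̄ = (43 + 47 + 48 + 50 + 53 + 55 + 57)/7 = 50.4286
Deviations from mean: -7.4286, -3.4286, -2.4286, -0.4286, 2.5714, 4.5714, 6.5714
Σ(z_t−z̄)(z_{t+1}−z̄) = (25.4694) + (8.3265) + (1.0408) + (-1.1020) + (11.7551) + (30.0408) = 75.5306
Denominator Σ(z_t−z̄)² = 143.7143
r_1 = 75.5306 / 143.7143 = 0.526

0.526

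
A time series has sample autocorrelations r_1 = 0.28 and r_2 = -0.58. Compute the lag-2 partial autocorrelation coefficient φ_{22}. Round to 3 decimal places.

-0.714

φ_{22} = (r_2 − r_1²) / (1 − r_1²)
r_1² = (0.28)² = 0.0784
Numerator = -0.58 − 0.0784 = -0.6584; denominator = 1 − 0.0784 = 0.9216
φ_{22} = -0.6584 / 0.9216 = -0.714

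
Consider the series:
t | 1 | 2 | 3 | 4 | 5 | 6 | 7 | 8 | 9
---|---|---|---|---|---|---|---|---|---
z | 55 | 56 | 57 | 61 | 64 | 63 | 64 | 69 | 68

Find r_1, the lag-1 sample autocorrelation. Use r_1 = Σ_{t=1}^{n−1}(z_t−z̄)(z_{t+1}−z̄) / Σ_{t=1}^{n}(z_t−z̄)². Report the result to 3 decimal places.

Mean z̄ = (55 + 56 + 57 + 61 + 64 + 63 + 64 + 69 + 68)/9 = 61.8889
Numerator Σ_{t=1}^{8}(z_t−z̄)(z_{t+1}−z̄) = 134.9877
Denominator Σ(z_t−z̄)² = 204.8889
r_1 = 134.9877 / 204.8889 = 0.659

0.659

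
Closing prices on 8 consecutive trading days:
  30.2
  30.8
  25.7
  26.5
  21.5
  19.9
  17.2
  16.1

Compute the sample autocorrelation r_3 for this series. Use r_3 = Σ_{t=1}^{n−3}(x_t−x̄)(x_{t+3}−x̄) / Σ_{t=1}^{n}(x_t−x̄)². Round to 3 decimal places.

-0.029

Mean x̄ = (30.2 + 30.8 + 25.7 + 26.5 + 21.5 + 19.9 + 17.2 + 16.1)/8 = 23.4875
Deviations from mean: 6.7125, 7.3125, 2.2125, 3.0125, -1.9875, -3.5875, -6.2875, -7.3875
Numerator Σ_{t=1}^{5}(x_t−x̄)(x_{t+3}−x̄) = -6.5080
Denominator Σ(x_t−x̄)² = 223.4288
r_3 = -6.5080 / 223.4288 = -0.029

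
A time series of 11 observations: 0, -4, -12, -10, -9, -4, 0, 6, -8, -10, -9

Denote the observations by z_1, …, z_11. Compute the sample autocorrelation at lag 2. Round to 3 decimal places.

Mean z̄ = (0 − 4 − 12 − 10 − 9 − 4 + 0 + 6 − 8 − 10 − 9)/11 = -5.4545
Numerator Σ_{t=1}^{9}(z_t−z̄)(z_{t+2}−z̄) = -85.3223
Denominator Σ(z_t−z̄)² = 310.7273
r_2 = -85.3223 / 310.7273 = -0.275

-0.275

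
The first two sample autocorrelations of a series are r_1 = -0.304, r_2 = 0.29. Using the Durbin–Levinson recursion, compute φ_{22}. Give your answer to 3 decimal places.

0.218

φ_{22} = (r_2 − r_1²) / (1 − r_1²)
r_1² = (-0.304)² = 0.092416
Numerator = 0.29 − 0.0924 = 0.1976; denominator = 1 − 0.0924 = 0.9076
φ_{22} = 0.1976 / 0.9076 = 0.218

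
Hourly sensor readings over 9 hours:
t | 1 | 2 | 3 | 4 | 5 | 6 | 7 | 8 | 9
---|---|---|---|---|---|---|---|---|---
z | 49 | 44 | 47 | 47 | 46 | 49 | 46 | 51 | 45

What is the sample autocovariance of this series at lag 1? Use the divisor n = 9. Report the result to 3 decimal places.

Mean z̄ = (49 + 44 + 47 + 47 + 46 + 49 + 46 + 51 + 45)/9 = 47.1111
Σ_{t=1}^{8}(z_t−z̄)(z_{t+1}−z̄) = -22.1235
γ_1 = -22.1235 / 9 = -2.458

-2.458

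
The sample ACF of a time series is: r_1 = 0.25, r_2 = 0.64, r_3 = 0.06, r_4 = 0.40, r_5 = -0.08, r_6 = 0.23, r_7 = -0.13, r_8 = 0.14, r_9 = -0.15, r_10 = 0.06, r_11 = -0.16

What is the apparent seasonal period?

2

The largest autocorrelation is r_2 = 0.64, with a weaker echo at lag 4 (0.40); the remaining lags stay at or below 0.25.
The dominant spike at lag 2 indicates a seasonal period of 2.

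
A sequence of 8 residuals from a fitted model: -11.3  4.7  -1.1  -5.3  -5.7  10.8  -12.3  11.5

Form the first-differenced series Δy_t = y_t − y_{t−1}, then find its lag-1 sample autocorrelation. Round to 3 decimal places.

First differences Δy: 16.0, -5.8, -4.2, -0.4, 16.5, -23.1, 23.8
Mean of differences = 3.2571
Numerator Σ(Δy_t−Δȳ)(Δy_{t+1}−Δȳ) = -959.5276
Denominator Σ(Δy_t−Δȳ)² = 1605.4771
r_1(Δy) = -959.5276 / 1605.4771 = -0.598

-0.598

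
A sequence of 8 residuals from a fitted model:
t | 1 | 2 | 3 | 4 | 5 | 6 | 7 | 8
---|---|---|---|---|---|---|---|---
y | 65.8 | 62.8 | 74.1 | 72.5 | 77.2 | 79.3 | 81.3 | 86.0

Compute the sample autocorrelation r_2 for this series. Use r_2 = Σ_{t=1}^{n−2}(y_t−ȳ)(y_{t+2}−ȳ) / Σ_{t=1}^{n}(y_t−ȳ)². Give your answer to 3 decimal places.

0.206

Mean ȳ = (65.8 + 62.8 + 74.1 + 72.5 + 77.2 + 79.3 + 81.3 + 86.0)/8 = 74.8750
Deviations from mean: -9.0750, -12.0750, -0.7750, -2.3750, 2.3250, 4.4250, 6.4250, 11.1250
Σ(y_t−ȳ)(y_{t+2}−ȳ) = (7.0331) + (28.6781) + (-1.8019) + (-10.5094) + (14.9381) + (49.2281) = 87.5663
Denominator Σ(y_t−ȳ)² = 424.4350
r_2 = 87.5663 / 424.4350 = 0.206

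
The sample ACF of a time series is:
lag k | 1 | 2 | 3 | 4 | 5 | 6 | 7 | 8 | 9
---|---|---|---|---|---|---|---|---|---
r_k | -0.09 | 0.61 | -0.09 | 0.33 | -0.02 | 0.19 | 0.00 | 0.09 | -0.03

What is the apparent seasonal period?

2

The largest autocorrelation is r_2 = 0.61, with weaker echoes at lags 4 (0.33) and 6 (0.19); the remaining lags stay at or below 0.09.
The dominant spike at lag 2 indicates a seasonal period of 2.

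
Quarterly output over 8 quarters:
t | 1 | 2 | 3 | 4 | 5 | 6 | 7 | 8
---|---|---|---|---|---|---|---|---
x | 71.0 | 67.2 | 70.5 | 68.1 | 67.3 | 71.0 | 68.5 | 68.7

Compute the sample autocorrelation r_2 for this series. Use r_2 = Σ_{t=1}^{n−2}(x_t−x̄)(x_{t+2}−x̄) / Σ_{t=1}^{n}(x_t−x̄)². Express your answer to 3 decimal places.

0.028

Mean x̄ = (71.0 + 67.2 + 70.5 + 68.1 + 67.3 + 71.0 + 68.5 + 68.7)/8 = 69.0375
Deviations from mean: 1.9625, -1.8375, 1.4625, -0.9375, -1.7375, 1.9625, -0.5375, -0.3375
Σ(x_t−x̄)(x_{t+2}−x̄) = (2.8702) + (1.7227) + (-2.5411) + (-1.8398) + (0.9339) + (-0.6623) = 0.4834
Denominator Σ(x_t−x̄)² = 17.5188
r_2 = 0.4834 / 17.5188 = 0.028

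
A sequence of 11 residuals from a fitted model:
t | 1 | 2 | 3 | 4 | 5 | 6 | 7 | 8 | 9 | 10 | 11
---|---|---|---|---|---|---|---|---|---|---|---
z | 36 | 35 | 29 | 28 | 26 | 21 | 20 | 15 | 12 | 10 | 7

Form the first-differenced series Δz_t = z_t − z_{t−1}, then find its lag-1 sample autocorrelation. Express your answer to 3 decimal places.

-0.644

First differences Δz: -1, -6, -1, -2, -5, -1, -5, -3, -2, -3
Mean of differences = -2.9000
Numerator Σ(Δz_t−Δz̄)(Δz_{t+1}−Δz̄) = -19.9100
Denominator Σ(Δz_t−Δz̄)² = 30.9000
r_1(Δz) = -19.9100 / 30.9000 = -0.644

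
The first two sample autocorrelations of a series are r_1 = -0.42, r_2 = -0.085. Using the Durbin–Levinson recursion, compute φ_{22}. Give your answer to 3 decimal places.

φ_{22} = (r_2 − r_1²) / (1 − r_1²)
r_1² = (-0.42)² = 0.1764
Numerator = -0.085 − 0.1764 = -0.2614; denominator = 1 − 0.1764 = 0.8236
φ_{22} = -0.2614 / 0.8236 = -0.317

-0.317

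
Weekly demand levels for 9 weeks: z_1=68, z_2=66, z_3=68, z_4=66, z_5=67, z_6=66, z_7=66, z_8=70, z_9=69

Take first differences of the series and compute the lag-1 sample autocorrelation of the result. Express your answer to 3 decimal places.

First differences Δz: -2, 2, -2, 1, -1, 0, 4, -1
Mean of differences = 0.1250
Numerator Σ(Δz_t−Δz̄)(Δz_{t+1}−Δz̄) = -15.5156
Denominator Σ(Δz_t−Δz̄)² = 30.8750
r_1(Δz) = -15.5156 / 30.8750 = -0.503

-0.503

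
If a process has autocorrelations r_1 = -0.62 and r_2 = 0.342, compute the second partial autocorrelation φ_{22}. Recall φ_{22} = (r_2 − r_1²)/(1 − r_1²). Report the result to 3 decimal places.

-0.069

φ_{22} = (r_2 − r_1²) / (1 − r_1²)
r_1² = (-0.62)² = 0.3844
Numerator = 0.342 − 0.3844 = -0.0424; denominator = 1 − 0.3844 = 0.6156
φ_{22} = -0.0424 / 0.6156 = -0.069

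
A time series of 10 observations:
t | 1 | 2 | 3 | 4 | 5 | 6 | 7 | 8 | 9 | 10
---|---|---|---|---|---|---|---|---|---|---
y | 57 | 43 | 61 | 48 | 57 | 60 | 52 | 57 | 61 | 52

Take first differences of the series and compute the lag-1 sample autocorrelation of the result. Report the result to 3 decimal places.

-0.672

First differences Δy: -14, 18, -13, 9, 3, -8, 5, 4, -9
Mean of differences = -0.5556
Numerator Σ(Δy_t−Δȳ)(Δy_{t+1}−Δȳ) = -646.3086
Denominator Σ(Δy_t−Δȳ)² = 962.2222
r_1(Δy) = -646.3086 / 962.2222 = -0.672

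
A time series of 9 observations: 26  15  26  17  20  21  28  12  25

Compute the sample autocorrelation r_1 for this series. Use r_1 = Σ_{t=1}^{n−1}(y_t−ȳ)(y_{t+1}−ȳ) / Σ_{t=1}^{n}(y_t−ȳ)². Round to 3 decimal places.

-0.700

Mean ȳ = (26 + 15 + 26 + 17 + 20 + 21 + 28 + 12 + 25)/9 = 21.1111
Numerator Σ_{t=1}^{8}(y_t−ȳ)(y_{t+1}−ȳ) = -174.1235
Denominator Σ(y_t−ȳ)² = 248.8889
r_1 = -174.1235 / 248.8889 = -0.700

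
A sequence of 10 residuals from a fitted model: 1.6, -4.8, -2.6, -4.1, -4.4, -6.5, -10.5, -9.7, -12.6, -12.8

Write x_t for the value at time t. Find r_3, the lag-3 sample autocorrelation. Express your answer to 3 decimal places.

0.162

Mean x̄ = (1.6 − 4.8 − 2.6 − 4.1 − 4.4 − 6.5 − 10.5 − 9.7 − 12.6 − 12.8)/10 = -6.6400
Σ(x_t−x̄)(x_{t+3}−x̄) = (20.9296) + (4.1216) + (0.5656) + (-9.8044) + (-6.8544) + (-0.8344) + (23.7776) = 31.9012
Denominator Σ(x_t−x̄)² = 196.8240
r_3 = 31.9012 / 196.8240 = 0.162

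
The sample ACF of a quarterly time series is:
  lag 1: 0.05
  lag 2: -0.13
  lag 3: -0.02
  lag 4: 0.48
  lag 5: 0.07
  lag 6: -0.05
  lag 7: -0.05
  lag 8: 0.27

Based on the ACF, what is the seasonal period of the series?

The largest autocorrelation is r_4 = 0.48, with a weaker echo at lag 8 (0.27); the remaining lags stay at or below 0.07.
The dominant spike at lag 4 indicates a seasonal period of 4.

4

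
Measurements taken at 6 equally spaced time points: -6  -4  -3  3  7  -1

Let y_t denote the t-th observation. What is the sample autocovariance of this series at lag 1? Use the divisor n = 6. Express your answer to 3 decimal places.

Mean ȳ = (-6 − 4 − 3 + 3 + 7 − 1)/6 = -0.6667
Σ_{t=1}^{5}(y_t−ȳ)(y_{t+1}−ȳ) = 42.5556
γ_1 = 42.5556 / 6 = 7.093

7.093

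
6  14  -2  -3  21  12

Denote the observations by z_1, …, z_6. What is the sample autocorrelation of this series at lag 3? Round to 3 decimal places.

0.135

Mean z̄ = (6 + 14 − 2 − 3 + 21 + 12)/6 = 8.0000
Deviations from mean: -2.0000, 6.0000, -10.0000, -11.0000, 13.0000, 4.0000
Numerator Σ_{t=1}^{3}(z_t−z̄)(z_{t+3}−z̄) = 60.0000
Denominator Σ(z_t−z̄)² = 446.0000
r_3 = 60.0000 / 446.0000 = 0.135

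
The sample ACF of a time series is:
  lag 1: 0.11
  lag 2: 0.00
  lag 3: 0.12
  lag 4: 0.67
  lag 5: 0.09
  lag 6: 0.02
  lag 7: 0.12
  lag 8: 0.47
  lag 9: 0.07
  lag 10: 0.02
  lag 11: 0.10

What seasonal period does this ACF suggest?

4

The largest autocorrelation is r_4 = 0.67, with a weaker echo at lag 8 (0.47); the remaining lags stay at or below 0.12.
The dominant spike at lag 4 indicates a seasonal period of 4.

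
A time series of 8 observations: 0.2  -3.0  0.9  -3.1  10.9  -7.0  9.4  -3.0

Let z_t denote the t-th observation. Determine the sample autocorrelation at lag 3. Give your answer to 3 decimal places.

Mean z̄ = (0.2 − 3.0 + 0.9 − 3.1 + 10.9 − 7.0 + 9.4 − 3.0)/8 = 0.6625
Numerator Σ_{t=1}^{5}(z_t−z̄)(z_{t+3}−z̄) = -107.9442
Denominator Σ(z_t−z̄)² = 281.1188
r_3 = -107.9442 / 281.1188 = -0.384

-0.384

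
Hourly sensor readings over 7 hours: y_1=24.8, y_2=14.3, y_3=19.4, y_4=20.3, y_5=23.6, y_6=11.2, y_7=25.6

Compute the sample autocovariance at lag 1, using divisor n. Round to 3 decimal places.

Mean ȳ = (24.8 + 14.3 + 19.4 + 20.3 + 23.6 + 11.2 + 25.6)/7 = 19.8857
Σ_{t=1}^{6}(y_t−ȳ)(y_{t+1}−ȳ) = -105.2931
γ_1 = -105.2931 / 7 = -15.042

-15.042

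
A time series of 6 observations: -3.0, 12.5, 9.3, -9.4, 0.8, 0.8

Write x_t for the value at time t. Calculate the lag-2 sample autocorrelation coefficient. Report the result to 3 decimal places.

-0.473

Mean x̄ = (-3.0 + 12.5 + 9.3 − 9.4 + 0.8 + 0.8)/6 = 1.8333
Deviations from mean: -4.8333, 10.6667, 7.4667, -11.2333, -1.0333, -1.0333
Numerator Σ_{t=1}^{4}(x_t−x̄)(x_{t+2}−x̄) = -152.0189
Denominator Σ(x_t−x̄)² = 321.2133
r_2 = -152.0189 / 321.2133 = -0.473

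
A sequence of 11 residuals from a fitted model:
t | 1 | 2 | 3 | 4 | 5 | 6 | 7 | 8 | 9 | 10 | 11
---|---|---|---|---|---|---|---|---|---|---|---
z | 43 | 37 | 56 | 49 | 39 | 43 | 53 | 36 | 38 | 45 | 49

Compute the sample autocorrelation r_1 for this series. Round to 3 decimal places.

-0.158

Mean z̄ = (43 + 37 + 56 + 49 + 39 + 43 + 53 + 36 + 38 + 45 + 49)/11 = 44.3636
Numerator Σ_{t=1}^{10}(z_t−z̄)(z_{t+1}−z̄) = -71.1322
Denominator Σ(z_t−z̄)² = 450.5455
r_1 = -71.1322 / 450.5455 = -0.158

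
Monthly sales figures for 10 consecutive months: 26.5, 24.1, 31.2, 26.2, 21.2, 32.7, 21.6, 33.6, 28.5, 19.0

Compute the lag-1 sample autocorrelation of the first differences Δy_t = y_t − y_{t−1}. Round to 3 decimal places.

-0.578

First differences Δy: -2.4, 7.1, -5.0, -5.0, 11.5, -11.1, 12.0, -5.1, -9.5
Mean of differences = -0.8333
Numerator Σ(Δy_t−Δȳ)(Δy_{t+1}−Δȳ) = -355.6678
Denominator Σ(Δy_t−Δȳ)² = 615.6400
r_1(Δy) = -355.6678 / 615.6400 = -0.578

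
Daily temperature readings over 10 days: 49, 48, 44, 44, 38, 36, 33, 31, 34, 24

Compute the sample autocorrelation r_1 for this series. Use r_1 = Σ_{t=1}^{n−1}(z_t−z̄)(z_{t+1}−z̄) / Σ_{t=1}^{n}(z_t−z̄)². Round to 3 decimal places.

Mean z̄ = (49 + 48 + 44 + 44 + 38 + 36 + 33 + 31 + 34 + 24)/10 = 38.1000
Numerator Σ_{t=1}^{9}(z_t−z̄)(z_{t+1}−z̄) = 334.5900
Denominator Σ(z_t−z̄)² = 582.9000
r_1 = 334.5900 / 582.9000 = 0.574

0.574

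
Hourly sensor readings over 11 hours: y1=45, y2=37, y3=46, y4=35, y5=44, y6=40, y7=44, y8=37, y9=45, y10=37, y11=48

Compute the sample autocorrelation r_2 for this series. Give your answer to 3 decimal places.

Mean ȳ = (45 + 37 + 46 + 35 + 44 + 40 + 44 + 37 + 45 + 37 + 48)/11 = 41.6364
Numerator Σ_{t=1}^{9}(y_t−ȳ)(y_{t+2}−ȳ) = 130.6446
Denominator Σ(y_t−ȳ)² = 204.5455
r_2 = 130.6446 / 204.5455 = 0.639

0.639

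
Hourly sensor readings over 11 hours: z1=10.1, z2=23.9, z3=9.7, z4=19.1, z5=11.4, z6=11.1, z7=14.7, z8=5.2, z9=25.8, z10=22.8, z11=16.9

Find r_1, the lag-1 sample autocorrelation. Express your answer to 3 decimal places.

Mean z̄ = (10.1 + 23.9 + 9.7 + 19.1 + 11.4 + 11.1 + 14.7 + 5.2 + 25.8 + 22.8 + 16.9)/11 = 15.5182
Numerator Σ_{t=1}^{10}(z_t−z̄)(z_{t+1}−z̄) = -120.6767
Denominator Σ(z_t−z̄)² = 450.5564
r_1 = -120.6767 / 450.5564 = -0.268

-0.268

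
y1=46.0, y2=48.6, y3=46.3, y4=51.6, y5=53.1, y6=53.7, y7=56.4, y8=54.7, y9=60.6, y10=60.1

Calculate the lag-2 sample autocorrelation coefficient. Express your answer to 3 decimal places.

0.382

Mean ȳ = (46.0 + 48.6 + 46.3 + 51.6 + 53.1 + 53.7 + 56.4 + 54.7 + 60.6 + 60.1)/10 = 53.1100
Numerator Σ_{t=1}^{8}(y_t−ȳ)(y_{t+2}−ȳ) = 91.0678
Denominator Σ(y_t−ȳ)² = 238.2090
r_2 = 91.0678 / 238.2090 = 0.382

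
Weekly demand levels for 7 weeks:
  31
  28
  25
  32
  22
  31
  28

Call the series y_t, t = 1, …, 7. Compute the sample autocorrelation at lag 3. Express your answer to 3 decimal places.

Mean ȳ = (31 + 28 + 25 + 32 + 22 + 31 + 28)/7 = 28.1429
Σ(y_t−ȳ)(y_{t+3}−ȳ) = (11.0204) + (0.8776) + (-8.9796) + (-0.5510) = 2.3673
Denominator Σ(y_t−ȳ)² = 78.8571
r_3 = 2.3673 / 78.8571 = 0.030

0.030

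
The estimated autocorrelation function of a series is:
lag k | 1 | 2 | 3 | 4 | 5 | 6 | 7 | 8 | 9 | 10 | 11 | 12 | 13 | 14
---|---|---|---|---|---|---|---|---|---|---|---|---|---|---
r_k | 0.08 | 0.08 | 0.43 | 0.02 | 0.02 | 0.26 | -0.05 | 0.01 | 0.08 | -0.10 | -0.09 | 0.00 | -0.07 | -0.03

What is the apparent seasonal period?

3

The largest autocorrelation is r_3 = 0.43, with a weaker echo at lag 6 (0.26); the remaining lags stay at or below 0.08.
The dominant spike at lag 3 indicates a seasonal period of 3.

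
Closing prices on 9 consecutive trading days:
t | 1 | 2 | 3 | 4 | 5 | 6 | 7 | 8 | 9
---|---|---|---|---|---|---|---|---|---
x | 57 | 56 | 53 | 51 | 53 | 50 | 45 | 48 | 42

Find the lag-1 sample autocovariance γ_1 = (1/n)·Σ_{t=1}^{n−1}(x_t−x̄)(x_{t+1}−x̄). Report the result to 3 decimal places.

Mean x̄ = (57 + 56 + 53 + 51 + 53 + 50 + 45 + 48 + 42)/9 = 50.5556
Σ_{t=1}^{8}(x_t−x̄)(x_{t+1}−x̄) = 88.3580
γ_1 = 88.3580 / 9 = 9.818

9.818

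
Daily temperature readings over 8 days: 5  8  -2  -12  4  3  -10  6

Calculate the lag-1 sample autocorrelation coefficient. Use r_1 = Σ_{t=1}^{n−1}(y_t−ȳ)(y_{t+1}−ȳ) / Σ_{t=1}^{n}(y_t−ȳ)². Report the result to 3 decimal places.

Mean ȳ = (5 + 8 − 2 − 12 + 4 + 3 − 10 + 6)/8 = 0.2500
Deviations from mean: 4.7500, 7.7500, -2.2500, -12.2500, 3.7500, 2.7500, -10.2500, 5.7500
Numerator Σ_{t=1}^{7}(y_t−ȳ)(y_{t+1}−ȳ) = -75.8125
Denominator Σ(y_t−ȳ)² = 397.5000
r_1 = -75.8125 / 397.5000 = -0.191

-0.191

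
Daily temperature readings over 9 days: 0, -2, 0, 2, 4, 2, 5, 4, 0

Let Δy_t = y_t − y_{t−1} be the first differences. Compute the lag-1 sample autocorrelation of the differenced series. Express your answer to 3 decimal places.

-0.109

First differences Δy: -2, 2, 2, 2, -2, 3, -1, -4
Mean of differences = 0.0000
Numerator Σ(Δy_t−Δȳ)(Δy_{t+1}−Δȳ) = -5.0000
Denominator Σ(Δy_t−Δȳ)² = 46.0000
r_1(Δy) = -5.0000 / 46.0000 = -0.109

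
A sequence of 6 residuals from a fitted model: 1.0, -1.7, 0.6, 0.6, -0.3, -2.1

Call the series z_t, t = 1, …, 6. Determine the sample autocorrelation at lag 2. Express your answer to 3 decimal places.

-0.198

Mean z̄ = (1.0 − 1.7 + 0.6 + 0.6 − 0.3 − 2.1)/6 = -0.3167
Σ(z_t−z̄)(z_{t+2}−z̄) = (1.2069) + (-1.2681) + (0.0153) + (-1.6347) = -1.6806
Denominator Σ(z_t−z̄)² = 8.5083
r_2 = -1.6806 / 8.5083 = -0.198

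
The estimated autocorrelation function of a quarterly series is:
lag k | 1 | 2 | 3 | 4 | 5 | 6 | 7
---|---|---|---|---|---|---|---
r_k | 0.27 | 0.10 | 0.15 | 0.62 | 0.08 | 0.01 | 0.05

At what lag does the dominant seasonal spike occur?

The largest autocorrelation is r_4 = 0.62; the remaining lags stay at or below 0.27. The elevated value at lag 1 (0.27), dropping to 0.10 at lag 2, reflects decaying short-term dependence rather than seasonality.
The dominant spike at lag 4 indicates a seasonal period of 4.

4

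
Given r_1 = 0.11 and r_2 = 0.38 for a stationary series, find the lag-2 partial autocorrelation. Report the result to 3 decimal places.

0.372

φ_{22} = (r_2 − r_1²) / (1 − r_1²)
r_1² = (0.11)² = 0.0121
Numerator = 0.38 − 0.0121 = 0.3679; denominator = 1 − 0.0121 = 0.9879
φ_{22} = 0.3679 / 0.9879 = 0.372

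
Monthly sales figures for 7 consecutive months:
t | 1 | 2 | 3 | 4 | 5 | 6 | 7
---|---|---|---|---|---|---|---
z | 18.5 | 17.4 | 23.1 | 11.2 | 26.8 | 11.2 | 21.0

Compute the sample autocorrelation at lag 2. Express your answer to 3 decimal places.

0.590

Mean z̄ = (18.5 + 17.4 + 23.1 + 11.2 + 26.8 + 11.2 + 21.0)/7 = 18.4571
Deviations from mean: 0.0429, -1.0571, 4.6429, -7.2571, 8.3429, -7.2571, 2.5429
Σ(z_t−z̄)(z_{t+2}−z̄) = (0.1990) + (7.6718) + (38.7347) + (52.6661) + (21.2147) = 120.4863
Denominator Σ(z_t−z̄)² = 204.0771
r_2 = 120.4863 / 204.0771 = 0.590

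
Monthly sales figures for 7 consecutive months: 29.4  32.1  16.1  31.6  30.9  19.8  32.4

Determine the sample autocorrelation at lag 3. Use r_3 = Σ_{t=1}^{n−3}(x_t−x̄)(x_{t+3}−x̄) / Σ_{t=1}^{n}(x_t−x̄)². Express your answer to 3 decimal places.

0.493

Mean x̄ = (29.4 + 32.1 + 16.1 + 31.6 + 30.9 + 19.8 + 32.4)/7 = 27.4714
Deviations from mean: 1.9286, 4.6286, -11.3714, 4.1286, 3.4286, -7.6714, 4.9286
Σ(x_t−x̄)(x_{t+3}−x̄) = (7.9622) + (15.8694) + (87.2351) + (20.3480) = 131.4147
Denominator Σ(x_t−x̄)² = 266.3943
r_3 = 131.4147 / 266.3943 = 0.493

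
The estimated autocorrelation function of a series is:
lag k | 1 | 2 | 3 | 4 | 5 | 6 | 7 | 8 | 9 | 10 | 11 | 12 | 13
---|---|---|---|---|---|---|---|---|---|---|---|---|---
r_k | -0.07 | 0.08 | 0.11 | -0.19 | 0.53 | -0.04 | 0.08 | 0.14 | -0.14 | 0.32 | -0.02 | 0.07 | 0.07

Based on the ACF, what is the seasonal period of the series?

The largest autocorrelation is r_5 = 0.53, with a weaker echo at lag 10 (0.32); the remaining lags stay at or below 0.14.
The dominant spike at lag 5 indicates a seasonal period of 5.

5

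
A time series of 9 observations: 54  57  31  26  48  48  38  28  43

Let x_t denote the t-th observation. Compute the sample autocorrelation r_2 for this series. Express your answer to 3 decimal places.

-0.639

Mean x̄ = (54 + 57 + 31 + 26 + 48 + 48 + 38 + 28 + 43)/9 = 41.4444
Σ(x_t−x̄)(x_{t+2}−x̄) = (-131.1358) + (-240.2469) + (-68.4691) + (-101.2469) + (-22.5802) + (-88.1358) + (-5.3580) = -657.1728
Denominator Σ(x_t−x̄)² = 1028.2222
r_2 = -657.1728 / 1028.2222 = -0.639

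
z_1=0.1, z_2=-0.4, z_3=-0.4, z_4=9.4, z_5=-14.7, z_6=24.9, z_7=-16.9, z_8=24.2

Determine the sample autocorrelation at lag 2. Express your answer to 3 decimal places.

Mean z̄ = (0.1 − 0.4 − 0.4 + 9.4 − 14.7 + 24.9 − 16.9 + 24.2)/8 = 3.2750
Σ(z_t−z̄)(z_{t+2}−z̄) = (11.6681) + (-22.5094) + (66.0581) + (132.4531) + (362.6456) + (452.5031) = 1002.8188
Denominator Σ(z_t−z̄)² = 1710.2350
r_2 = 1002.8188 / 1710.2350 = 0.586

0.586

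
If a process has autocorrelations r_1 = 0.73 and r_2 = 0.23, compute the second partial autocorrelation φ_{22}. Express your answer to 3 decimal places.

-0.648

φ_{22} = (r_2 − r_1²) / (1 − r_1²)
r_1² = (0.73)² = 0.5329
Numerator = 0.23 − 0.5329 = -0.3029; denominator = 1 − 0.5329 = 0.4671
φ_{22} = -0.3029 / 0.4671 = -0.648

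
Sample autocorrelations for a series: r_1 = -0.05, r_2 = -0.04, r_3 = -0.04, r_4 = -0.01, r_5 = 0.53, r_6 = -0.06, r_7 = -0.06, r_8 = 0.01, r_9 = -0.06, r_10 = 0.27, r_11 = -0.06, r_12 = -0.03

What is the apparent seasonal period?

The largest autocorrelation is r_5 = 0.53, with a weaker echo at lag 10 (0.27); the remaining lags stay at or below 0.01.
The dominant spike at lag 5 indicates a seasonal period of 5.

5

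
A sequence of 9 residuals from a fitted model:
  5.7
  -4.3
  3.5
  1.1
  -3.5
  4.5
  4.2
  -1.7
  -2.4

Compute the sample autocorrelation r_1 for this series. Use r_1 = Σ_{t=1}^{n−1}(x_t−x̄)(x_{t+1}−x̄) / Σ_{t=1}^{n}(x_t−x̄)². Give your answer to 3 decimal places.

-0.366

Mean x̄ = (5.7 − 4.3 + 3.5 + 1.1 − 3.5 + 4.5 + 4.2 − 1.7 − 2.4)/9 = 0.7889
Numerator Σ_{t=1}^{8}(x_t−x̄)(x_{t+1}−x̄) = -43.0901
Denominator Σ(x_t−x̄)² = 117.6289
r_1 = -43.0901 / 117.6289 = -0.366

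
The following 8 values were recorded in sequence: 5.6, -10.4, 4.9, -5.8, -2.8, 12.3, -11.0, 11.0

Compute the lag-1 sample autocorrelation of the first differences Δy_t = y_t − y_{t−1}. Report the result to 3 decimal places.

-0.676

First differences Δy: -16.0, 15.3, -10.7, 3.0, 15.1, -23.3, 22.0
Mean of differences = 0.7714
Numerator Σ(Δy_t−Δȳ)(Δy_{t+1}−Δȳ) = -1259.8722
Denominator Σ(Δy_t−Δȳ)² = 1864.3143
r_1(Δy) = -1259.8722 / 1864.3143 = -0.676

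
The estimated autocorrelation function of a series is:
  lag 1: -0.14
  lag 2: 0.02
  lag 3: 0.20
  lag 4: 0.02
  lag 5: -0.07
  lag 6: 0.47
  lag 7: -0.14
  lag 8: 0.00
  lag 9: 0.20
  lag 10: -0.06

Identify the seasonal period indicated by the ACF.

6

The largest autocorrelation is r_6 = 0.47; the remaining lags stay at or below 0.20.
The dominant spike at lag 6 indicates a seasonal period of 6.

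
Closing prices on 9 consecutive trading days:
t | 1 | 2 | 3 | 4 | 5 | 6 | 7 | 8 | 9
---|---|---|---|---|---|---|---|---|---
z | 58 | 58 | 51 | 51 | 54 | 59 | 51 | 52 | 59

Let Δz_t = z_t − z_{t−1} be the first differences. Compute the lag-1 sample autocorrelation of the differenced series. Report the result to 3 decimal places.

First differences Δz: 0, -7, 0, 3, 5, -8, 1, 7
Mean of differences = 0.1250
Numerator Σ(Δz_t−Δz̄)(Δz_{t+1}−Δz̄) = -25.2656
Denominator Σ(Δz_t−Δz̄)² = 196.8750
r_1(Δz) = -25.2656 / 196.8750 = -0.128

-0.128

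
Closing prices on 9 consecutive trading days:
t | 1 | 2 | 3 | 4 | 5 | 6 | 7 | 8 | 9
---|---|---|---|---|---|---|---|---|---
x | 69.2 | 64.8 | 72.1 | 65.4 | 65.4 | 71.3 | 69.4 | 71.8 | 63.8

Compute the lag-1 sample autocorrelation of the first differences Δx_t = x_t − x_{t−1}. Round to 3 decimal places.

First differences Δx: -4.4, 7.3, -6.7, 0.0, 5.9, -1.9, 2.4, -8.0
Mean of differences = -0.6750
Numerator Σ(Δx_t−Δx̄)(Δx_{t+1}−Δx̄) = -111.7306
Denominator Σ(Δx_t−Δx̄)² = 222.0750
r_1(Δx) = -111.7306 / 222.0750 = -0.503

-0.503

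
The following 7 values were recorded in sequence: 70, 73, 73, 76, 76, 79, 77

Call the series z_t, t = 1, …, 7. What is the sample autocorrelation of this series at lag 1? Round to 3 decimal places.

Mean z̄ = (70 + 73 + 73 + 76 + 76 + 79 + 77)/7 = 74.8571
Deviations from mean: -4.8571, -1.8571, -1.8571, 1.1429, 1.1429, 4.1429, 2.1429
Σ(z_t−z̄)(z_{t+1}−z̄) = (9.0204) + (3.4490) + (-2.1224) + (1.3061) + (4.7347) + (8.8776) = 25.2653
Denominator Σ(z_t−z̄)² = 54.8571
r_1 = 25.2653 / 54.8571 = 0.461

0.461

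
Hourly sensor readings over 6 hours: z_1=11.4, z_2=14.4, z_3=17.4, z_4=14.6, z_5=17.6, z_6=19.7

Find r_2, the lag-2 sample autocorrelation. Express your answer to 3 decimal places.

-0.164

Mean z̄ = (11.4 + 14.4 + 17.4 + 14.6 + 17.6 + 19.7)/6 = 15.8500
Deviations from mean: -4.4500, -1.4500, 1.5500, -1.2500, 1.7500, 3.8500
Numerator Σ_{t=1}^{4}(z_t−z̄)(z_{t+2}−z̄) = -7.1850
Denominator Σ(z_t−z̄)² = 43.7550
r_2 = -7.1850 / 43.7550 = -0.164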